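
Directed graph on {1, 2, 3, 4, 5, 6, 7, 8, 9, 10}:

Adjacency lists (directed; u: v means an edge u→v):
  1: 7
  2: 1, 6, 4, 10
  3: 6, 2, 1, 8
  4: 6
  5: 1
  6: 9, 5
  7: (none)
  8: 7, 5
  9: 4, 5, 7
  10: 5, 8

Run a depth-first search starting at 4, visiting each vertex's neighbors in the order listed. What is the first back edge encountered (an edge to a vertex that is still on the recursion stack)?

DFS from 4 (visiting each vertex's neighbors in the order listed); mark gray on enter, black on exit:
4 gray
  6 gray
    9 gray
      9→4: 4 is gray → back edge
First back edge: 9 → 4.

9->4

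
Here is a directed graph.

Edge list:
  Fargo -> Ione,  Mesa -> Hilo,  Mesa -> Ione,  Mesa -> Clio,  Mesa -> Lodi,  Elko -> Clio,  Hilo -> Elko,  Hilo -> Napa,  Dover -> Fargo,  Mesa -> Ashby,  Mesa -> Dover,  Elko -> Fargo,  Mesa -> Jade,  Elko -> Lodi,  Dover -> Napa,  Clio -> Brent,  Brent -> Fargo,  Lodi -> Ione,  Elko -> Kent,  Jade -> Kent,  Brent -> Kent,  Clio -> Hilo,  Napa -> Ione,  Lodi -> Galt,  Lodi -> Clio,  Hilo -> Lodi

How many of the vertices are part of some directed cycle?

4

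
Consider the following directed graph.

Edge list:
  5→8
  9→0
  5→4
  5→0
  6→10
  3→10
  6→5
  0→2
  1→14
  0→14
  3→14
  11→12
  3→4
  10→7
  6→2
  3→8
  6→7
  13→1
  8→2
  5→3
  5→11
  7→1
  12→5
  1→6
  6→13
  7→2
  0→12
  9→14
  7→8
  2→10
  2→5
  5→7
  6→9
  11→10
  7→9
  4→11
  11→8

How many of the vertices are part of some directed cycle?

A vertex is on a directed cycle iff it belongs to a strongly connected component of size ≥ 2 (or has a self-loop).
The vertices on cycles are {0, 1, 2, 3, 4, 5, 6, 7, 8, 9, 10, 11, 12, 13} — 14 in total.

14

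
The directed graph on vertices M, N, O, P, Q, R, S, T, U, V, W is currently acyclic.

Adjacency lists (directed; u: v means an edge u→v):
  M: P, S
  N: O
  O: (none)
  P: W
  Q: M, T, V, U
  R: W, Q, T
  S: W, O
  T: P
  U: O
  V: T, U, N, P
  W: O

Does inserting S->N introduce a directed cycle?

No

Adding S→N creates a cycle iff N can already reach S.
Explore from N: no path reaches S. The graph stays acyclic.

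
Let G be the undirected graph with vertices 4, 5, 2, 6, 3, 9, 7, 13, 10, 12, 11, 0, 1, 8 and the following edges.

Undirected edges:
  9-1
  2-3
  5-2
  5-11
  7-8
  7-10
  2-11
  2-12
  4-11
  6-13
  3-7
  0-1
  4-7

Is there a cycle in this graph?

Yes

DFS, tracking each vertex's parent; an edge to a visited non-parent vertex closes a cycle.
Start from 12:
visit 12 (parent –)
  visit 2 (parent 12)
    visit 3 (parent 2)
      visit 7 (parent 3)
        visit 10 (parent 7)
          10–7: parent, skip
        7–3: parent, skip
        visit 8 (parent 7)
          8–7: parent, skip
        visit 4 (parent 7)
          4–7: parent, skip
          visit 11 (parent 4)
            visit 5 (parent 11)
              5–2: 2 visited and ≠ parent → cycle
Cycle: 2 – 3 – 7 – 4 – 11 – 5 – 2.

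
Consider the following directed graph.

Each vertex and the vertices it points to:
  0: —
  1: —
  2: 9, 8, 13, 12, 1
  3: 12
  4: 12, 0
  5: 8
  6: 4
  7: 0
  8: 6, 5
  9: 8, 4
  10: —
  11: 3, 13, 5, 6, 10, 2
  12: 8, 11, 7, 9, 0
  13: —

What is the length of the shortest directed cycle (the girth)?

2

For each vertex v, BFS finds the shortest path from v back to v.
The shortest such closed walk is 5 → 8 → 5, length 2.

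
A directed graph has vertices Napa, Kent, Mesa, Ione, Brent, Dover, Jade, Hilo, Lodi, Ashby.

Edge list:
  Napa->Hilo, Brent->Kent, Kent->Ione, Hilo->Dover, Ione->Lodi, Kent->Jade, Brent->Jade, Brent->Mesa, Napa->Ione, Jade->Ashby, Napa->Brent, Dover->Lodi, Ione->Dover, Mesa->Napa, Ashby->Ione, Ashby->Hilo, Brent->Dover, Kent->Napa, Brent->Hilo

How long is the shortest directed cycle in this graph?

3

For each vertex v, BFS finds the shortest path from v back to v.
The shortest such closed walk is Brent → Mesa → Napa → Brent, length 3.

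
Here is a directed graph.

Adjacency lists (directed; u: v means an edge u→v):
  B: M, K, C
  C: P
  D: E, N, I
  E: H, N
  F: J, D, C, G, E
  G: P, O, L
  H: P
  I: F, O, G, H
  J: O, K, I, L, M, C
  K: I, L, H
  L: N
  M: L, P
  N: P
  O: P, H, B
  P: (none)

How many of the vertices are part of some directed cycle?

8

A vertex is on a directed cycle iff it belongs to a strongly connected component of size ≥ 2 (or has a self-loop).
The vertices on cycles are {B, D, F, G, I, J, K, O} — 8 in total.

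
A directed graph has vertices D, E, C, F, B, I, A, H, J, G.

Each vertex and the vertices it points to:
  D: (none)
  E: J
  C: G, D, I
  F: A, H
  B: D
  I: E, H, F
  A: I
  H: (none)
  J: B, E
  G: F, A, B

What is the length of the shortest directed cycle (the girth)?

2

For each vertex v, BFS finds the shortest path from v back to v.
The shortest such closed walk is E → J → E, length 2.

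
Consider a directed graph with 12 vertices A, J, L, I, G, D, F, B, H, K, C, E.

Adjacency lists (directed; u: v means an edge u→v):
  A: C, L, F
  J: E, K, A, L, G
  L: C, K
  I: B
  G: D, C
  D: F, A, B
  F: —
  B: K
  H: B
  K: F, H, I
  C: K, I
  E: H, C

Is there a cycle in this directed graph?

DFS with white/gray/black marking, starting from I:
I gray
  B gray
    K gray
      F gray
      F black
      H gray
        H→B: B is gray → back edge
Back edge found, so a cycle exists: B → K → H → B.

Yes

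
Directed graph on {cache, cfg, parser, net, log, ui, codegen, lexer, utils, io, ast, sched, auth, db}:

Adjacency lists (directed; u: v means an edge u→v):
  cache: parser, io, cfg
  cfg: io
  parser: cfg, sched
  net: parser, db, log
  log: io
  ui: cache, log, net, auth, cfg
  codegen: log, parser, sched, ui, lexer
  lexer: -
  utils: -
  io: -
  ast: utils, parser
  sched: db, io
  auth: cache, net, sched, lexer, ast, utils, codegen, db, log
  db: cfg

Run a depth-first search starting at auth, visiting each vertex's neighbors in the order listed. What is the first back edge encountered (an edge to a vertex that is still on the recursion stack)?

ui->auth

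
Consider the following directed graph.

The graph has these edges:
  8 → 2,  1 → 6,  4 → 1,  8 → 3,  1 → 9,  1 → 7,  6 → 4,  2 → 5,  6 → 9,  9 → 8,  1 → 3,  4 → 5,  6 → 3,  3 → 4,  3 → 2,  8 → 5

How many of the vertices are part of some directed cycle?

6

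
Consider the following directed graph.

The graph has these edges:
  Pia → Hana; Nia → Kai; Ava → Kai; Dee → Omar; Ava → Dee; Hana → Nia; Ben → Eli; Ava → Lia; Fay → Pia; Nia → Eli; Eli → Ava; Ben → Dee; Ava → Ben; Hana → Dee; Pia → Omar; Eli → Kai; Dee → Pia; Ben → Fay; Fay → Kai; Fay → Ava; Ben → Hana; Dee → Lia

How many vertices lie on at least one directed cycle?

A vertex is on a directed cycle iff it belongs to a strongly connected component of size ≥ 2 (or has a self-loop).
The vertices on cycles are {Ava, Ben, Dee, Eli, Fay, Nia, Pia, Hana} — 8 in total.

8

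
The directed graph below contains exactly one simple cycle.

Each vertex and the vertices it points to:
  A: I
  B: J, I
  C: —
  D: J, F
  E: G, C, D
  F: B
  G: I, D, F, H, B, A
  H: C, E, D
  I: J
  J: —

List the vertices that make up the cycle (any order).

E, G, H

DFS with gray/black marking from G:
G gray
  I gray
    J gray
    J black
  I black
  D gray
    D→J: J black — skip
    F gray
      B gray
        B→J: J black — skip
        B→I: I black — skip
      B black
    F black
  D black
  G→F: F black — skip
  H gray
    C gray
    C black
    E gray
      E→G: G is gray → back edge
Back edge closes the cycle G → H → E → G; its vertices are {E, G, H}.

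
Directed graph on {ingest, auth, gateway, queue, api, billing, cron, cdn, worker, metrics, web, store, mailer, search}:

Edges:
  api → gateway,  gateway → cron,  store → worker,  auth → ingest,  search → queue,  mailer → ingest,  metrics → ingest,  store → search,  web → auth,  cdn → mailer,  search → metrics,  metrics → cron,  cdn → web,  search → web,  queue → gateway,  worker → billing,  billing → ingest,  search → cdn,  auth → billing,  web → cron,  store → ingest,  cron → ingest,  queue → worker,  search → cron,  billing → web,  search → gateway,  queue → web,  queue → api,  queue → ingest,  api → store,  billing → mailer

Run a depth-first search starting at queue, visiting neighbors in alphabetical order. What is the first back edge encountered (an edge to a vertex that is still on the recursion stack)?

DFS from queue (visiting neighbors in alphabetical order); mark gray on enter, black on exit:
queue gray
  api gray
    gateway gray
      cron gray
        ingest gray
        ingest black
      cron black
    gateway black
    store gray
      store→ingest: ingest black — skip
      search gray
        cdn gray
          mailer gray
            mailer→ingest: ingest black — skip
          mailer black
          web gray
            auth gray
              billing gray
                billing→ingest: ingest black — skip
                billing→mailer: mailer black — skip
                billing→web: web is gray → back edge
First back edge: billing → web.

billing->web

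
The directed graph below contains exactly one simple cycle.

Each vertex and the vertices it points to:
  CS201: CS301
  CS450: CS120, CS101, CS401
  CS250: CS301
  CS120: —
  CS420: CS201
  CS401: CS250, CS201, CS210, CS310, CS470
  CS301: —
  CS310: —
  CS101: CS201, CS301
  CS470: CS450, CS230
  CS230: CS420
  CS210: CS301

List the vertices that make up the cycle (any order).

CS401, CS450, CS470

DFS with gray/black marking from CS470:
CS470 gray
  CS450 gray
    CS120 gray
    CS120 black
    CS101 gray
      CS201 gray
        CS301 gray
        CS301 black
      CS201 black
      CS101→CS301: CS301 black — skip
    CS101 black
    CS401 gray
      CS250 gray
        CS250→CS301: CS301 black — skip
      CS250 black
      CS401→CS201: CS201 black — skip
      CS210 gray
        CS210→CS301: CS301 black — skip
      CS210 black
      CS310 gray
      CS310 black
      CS401→CS470: CS470 is gray → back edge
Back edge closes the cycle CS470 → CS450 → CS401 → CS470; its vertices are {CS401, CS450, CS470}.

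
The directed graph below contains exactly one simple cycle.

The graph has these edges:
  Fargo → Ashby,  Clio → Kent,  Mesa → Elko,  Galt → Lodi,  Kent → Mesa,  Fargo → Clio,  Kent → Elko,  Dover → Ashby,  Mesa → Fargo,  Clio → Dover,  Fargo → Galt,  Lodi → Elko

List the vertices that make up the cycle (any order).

DFS with gray/black marking from Fargo:
Fargo gray
  Galt gray
    Lodi gray
      Elko gray
      Elko black
    Lodi black
  Galt black
  Clio gray
    Kent gray
      Kent→Elko: Elko black — skip
      Mesa gray
        Mesa→Fargo: Fargo is gray → back edge
Back edge closes the cycle Fargo → Clio → Kent → Mesa → Fargo; its vertices are {Clio, Kent, Mesa, Fargo}.

Clio, Kent, Mesa, Fargo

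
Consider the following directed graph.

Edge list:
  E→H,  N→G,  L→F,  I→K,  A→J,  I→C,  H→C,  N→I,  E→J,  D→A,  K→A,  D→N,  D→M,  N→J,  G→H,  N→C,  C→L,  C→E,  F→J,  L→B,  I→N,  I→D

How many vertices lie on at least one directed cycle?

6

A vertex is on a directed cycle iff it belongs to a strongly connected component of size ≥ 2 (or has a self-loop).
The vertices on cycles are {C, D, E, H, I, N} — 6 in total.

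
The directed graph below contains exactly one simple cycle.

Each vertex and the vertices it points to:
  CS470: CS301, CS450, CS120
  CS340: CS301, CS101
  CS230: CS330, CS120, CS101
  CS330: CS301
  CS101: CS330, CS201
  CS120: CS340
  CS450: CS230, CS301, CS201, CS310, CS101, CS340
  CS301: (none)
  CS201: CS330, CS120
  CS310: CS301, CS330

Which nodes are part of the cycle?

DFS with gray/black marking from CS201:
CS201 gray
  CS330 gray
    CS301 gray
    CS301 black
  CS330 black
  CS120 gray
    CS340 gray
      CS340→CS301: CS301 black — skip
      CS101 gray
        CS101→CS330: CS330 black — skip
        CS101→CS201: CS201 is gray → back edge
Back edge closes the cycle CS201 → CS120 → CS340 → CS101 → CS201; its vertices are {CS101, CS120, CS201, CS340}.

CS101, CS120, CS201, CS340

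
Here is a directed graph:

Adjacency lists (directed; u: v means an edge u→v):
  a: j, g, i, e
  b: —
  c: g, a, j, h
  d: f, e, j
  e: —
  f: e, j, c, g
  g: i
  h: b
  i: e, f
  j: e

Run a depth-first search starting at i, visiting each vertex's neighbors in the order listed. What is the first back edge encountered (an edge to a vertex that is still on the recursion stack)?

g->i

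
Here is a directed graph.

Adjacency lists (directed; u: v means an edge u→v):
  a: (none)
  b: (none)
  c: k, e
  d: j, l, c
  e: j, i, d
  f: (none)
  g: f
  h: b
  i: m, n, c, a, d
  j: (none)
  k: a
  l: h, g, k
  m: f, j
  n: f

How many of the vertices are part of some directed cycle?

A vertex is on a directed cycle iff it belongs to a strongly connected component of size ≥ 2 (or has a self-loop).
The vertices on cycles are {c, d, e, i} — 4 in total.

4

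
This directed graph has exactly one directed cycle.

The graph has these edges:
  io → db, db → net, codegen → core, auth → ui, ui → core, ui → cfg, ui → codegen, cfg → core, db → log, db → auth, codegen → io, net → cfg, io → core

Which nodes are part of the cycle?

db, io, ui, auth, codegen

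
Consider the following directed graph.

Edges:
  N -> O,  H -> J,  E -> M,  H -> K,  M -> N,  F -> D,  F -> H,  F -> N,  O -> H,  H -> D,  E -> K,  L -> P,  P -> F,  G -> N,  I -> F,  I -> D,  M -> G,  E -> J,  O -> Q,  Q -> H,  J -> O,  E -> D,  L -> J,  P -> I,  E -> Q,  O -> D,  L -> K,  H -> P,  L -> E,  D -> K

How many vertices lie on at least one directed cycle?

8

A vertex is on a directed cycle iff it belongs to a strongly connected component of size ≥ 2 (or has a self-loop).
The vertices on cycles are {F, H, I, J, N, O, P, Q} — 8 in total.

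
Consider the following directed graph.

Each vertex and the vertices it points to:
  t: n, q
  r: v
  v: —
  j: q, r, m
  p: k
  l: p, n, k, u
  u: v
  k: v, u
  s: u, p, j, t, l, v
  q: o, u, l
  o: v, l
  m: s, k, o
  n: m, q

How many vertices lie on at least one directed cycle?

A vertex is on a directed cycle iff it belongs to a strongly connected component of size ≥ 2 (or has a self-loop).
The vertices on cycles are {j, l, m, n, o, q, s, t} — 8 in total.

8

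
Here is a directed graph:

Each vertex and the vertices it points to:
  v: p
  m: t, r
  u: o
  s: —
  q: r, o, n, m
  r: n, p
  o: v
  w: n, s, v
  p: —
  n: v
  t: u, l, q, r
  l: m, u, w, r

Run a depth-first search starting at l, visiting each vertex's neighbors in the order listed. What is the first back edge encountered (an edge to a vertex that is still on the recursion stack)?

DFS from l (visiting each vertex's neighbors in the order listed); mark gray on enter, black on exit:
l gray
  m gray
    t gray
      u gray
        o gray
          v gray
            p gray
            p black
          v black
        o black
      u black
      t→l: l is gray → back edge
First back edge: t → l.

t→l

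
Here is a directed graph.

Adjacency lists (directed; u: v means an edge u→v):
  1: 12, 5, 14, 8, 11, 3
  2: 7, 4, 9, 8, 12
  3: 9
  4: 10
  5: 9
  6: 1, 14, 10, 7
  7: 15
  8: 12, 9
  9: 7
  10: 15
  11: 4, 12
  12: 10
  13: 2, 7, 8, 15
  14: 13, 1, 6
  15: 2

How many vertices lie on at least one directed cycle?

11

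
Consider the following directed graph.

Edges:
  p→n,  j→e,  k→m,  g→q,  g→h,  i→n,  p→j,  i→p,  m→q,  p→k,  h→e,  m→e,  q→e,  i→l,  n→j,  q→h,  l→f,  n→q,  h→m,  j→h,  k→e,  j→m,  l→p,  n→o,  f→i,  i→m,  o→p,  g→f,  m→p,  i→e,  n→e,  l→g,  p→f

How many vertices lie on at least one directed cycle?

A vertex is on a directed cycle iff it belongs to a strongly connected component of size ≥ 2 (or has a self-loop).
The vertices on cycles are {f, g, h, i, j, k, l, m, n, o, p, q} — 12 in total.

12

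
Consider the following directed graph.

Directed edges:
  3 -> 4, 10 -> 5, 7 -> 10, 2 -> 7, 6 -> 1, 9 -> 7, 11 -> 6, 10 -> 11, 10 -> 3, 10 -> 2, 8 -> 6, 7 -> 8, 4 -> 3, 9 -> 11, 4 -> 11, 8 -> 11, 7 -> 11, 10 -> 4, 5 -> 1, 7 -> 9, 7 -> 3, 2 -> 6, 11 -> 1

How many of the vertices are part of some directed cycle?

A vertex is on a directed cycle iff it belongs to a strongly connected component of size ≥ 2 (or has a self-loop).
The vertices on cycles are {2, 3, 4, 7, 9, 10} — 6 in total.

6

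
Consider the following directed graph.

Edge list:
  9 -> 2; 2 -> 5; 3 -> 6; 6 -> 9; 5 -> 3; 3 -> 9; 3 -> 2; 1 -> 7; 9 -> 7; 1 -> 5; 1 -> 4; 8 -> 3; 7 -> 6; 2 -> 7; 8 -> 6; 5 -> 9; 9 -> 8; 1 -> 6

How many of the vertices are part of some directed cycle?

A vertex is on a directed cycle iff it belongs to a strongly connected component of size ≥ 2 (or has a self-loop).
The vertices on cycles are {2, 3, 5, 6, 7, 8, 9} — 7 in total.

7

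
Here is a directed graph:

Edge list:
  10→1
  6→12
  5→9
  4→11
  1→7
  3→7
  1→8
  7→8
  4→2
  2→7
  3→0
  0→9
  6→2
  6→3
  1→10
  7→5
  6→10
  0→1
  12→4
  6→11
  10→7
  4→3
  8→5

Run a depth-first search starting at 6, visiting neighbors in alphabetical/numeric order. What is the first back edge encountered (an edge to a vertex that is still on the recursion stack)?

10->1

DFS from 6 (visiting neighbors in alphabetical/numeric order); mark gray on enter, black on exit:
6 gray
  2 gray
    7 gray
      5 gray
        9 gray
        9 black
      5 black
      8 gray
        8→5: 5 black — skip
      8 black
    7 black
  2 black
  3 gray
    0 gray
      1 gray
        1→7: 7 black — skip
        1→8: 8 black — skip
        10 gray
          10→1: 1 is gray → back edge
First back edge: 10 → 1.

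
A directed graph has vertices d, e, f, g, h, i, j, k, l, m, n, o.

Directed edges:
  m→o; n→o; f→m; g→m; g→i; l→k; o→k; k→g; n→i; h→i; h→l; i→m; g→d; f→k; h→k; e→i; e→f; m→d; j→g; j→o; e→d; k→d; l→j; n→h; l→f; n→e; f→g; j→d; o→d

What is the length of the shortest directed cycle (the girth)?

4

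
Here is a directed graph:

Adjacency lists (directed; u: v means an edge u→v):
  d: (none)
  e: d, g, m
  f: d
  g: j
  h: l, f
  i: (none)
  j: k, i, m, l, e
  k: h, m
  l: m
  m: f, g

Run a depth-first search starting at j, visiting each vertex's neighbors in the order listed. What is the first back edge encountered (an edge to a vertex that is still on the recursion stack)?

DFS from j (visiting each vertex's neighbors in the order listed); mark gray on enter, black on exit:
j gray
  k gray
    h gray
      l gray
        m gray
          f gray
            d gray
            d black
          f black
          g gray
            g→j: j is gray → back edge
First back edge: g → j.

g→j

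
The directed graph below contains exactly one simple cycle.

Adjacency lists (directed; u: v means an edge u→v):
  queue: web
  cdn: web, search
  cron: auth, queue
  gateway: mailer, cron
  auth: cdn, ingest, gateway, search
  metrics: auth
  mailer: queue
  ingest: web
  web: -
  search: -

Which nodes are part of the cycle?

auth, cron, gateway

DFS with gray/black marking from auth:
auth gray
  cdn gray
    web gray
    web black
    search gray
    search black
  cdn black
  ingest gray
    ingest→web: web black — skip
  ingest black
  gateway gray
    mailer gray
      queue gray
        queue→web: web black — skip
      queue black
    mailer black
    cron gray
      cron→auth: auth is gray → back edge
Back edge closes the cycle auth → gateway → cron → auth; its vertices are {auth, cron, gateway}.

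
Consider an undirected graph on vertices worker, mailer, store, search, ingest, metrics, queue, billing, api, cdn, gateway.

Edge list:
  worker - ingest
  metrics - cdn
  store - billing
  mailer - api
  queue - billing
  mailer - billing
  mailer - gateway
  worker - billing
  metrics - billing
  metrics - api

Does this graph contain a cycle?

Yes

DFS, tracking each vertex's parent; an edge to a visited non-parent vertex closes a cycle.
Start from metrics:
visit metrics (parent –)
  visit billing (parent metrics)
    visit store (parent billing)
      store–billing: parent, skip
    visit queue (parent billing)
      queue–billing: parent, skip
    visit worker (parent billing)
      worker–billing: parent, skip
      visit ingest (parent worker)
        ingest–worker: parent, skip
    billing–metrics: parent, skip
    visit mailer (parent billing)
      visit gateway (parent mailer)
        gateway–mailer: parent, skip
      mailer–billing: parent, skip
      visit api (parent mailer)
        api–mailer: parent, skip
        api–metrics: metrics visited and ≠ parent → cycle
Cycle: metrics – billing – mailer – api – metrics.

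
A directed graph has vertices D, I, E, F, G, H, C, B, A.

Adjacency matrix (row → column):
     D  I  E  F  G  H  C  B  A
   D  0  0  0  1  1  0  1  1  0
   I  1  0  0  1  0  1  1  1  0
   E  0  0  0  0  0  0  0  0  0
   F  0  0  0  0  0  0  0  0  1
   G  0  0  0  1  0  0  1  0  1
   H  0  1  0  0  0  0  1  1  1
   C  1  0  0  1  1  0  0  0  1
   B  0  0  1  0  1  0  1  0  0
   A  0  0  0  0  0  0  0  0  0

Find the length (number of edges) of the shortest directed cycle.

For each vertex v, BFS finds the shortest path from v back to v.
The shortest such closed walk is H → I → H, length 2.

2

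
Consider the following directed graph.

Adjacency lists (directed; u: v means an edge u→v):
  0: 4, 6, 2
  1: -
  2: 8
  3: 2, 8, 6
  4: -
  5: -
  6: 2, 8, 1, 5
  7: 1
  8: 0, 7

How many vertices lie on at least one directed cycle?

A vertex is on a directed cycle iff it belongs to a strongly connected component of size ≥ 2 (or has a self-loop).
The vertices on cycles are {0, 2, 6, 8} — 4 in total.

4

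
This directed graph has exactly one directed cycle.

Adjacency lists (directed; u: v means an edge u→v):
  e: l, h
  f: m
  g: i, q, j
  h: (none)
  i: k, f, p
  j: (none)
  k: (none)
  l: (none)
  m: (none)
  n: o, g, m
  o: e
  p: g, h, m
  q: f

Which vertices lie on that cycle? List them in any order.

g, i, p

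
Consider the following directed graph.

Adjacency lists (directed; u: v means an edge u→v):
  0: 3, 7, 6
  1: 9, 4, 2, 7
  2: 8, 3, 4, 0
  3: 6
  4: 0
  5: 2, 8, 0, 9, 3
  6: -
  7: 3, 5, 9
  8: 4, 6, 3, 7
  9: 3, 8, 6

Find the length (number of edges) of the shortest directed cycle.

3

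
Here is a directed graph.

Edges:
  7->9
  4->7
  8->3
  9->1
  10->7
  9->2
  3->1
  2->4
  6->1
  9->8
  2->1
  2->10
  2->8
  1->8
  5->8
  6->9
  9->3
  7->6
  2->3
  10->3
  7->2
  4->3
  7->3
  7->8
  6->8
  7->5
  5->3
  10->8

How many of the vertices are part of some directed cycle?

9

A vertex is on a directed cycle iff it belongs to a strongly connected component of size ≥ 2 (or has a self-loop).
The vertices on cycles are {1, 2, 3, 4, 6, 7, 8, 9, 10} — 9 in total.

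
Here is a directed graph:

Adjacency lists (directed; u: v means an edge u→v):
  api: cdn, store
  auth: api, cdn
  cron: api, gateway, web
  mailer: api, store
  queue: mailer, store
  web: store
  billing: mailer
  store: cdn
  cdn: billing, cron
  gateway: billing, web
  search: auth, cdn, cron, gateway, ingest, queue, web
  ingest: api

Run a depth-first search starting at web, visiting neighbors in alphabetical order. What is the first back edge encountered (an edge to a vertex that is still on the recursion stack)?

DFS from web (visiting neighbors in alphabetical order); mark gray on enter, black on exit:
web gray
  store gray
    cdn gray
      billing gray
        mailer gray
          api gray
            api→cdn: cdn is gray → back edge
First back edge: api → cdn.

api->cdn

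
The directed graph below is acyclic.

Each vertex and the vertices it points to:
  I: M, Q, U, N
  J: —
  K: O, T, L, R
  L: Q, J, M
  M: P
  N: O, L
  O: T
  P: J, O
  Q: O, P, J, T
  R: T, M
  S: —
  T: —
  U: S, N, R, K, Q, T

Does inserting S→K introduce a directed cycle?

Adding S→K creates a cycle iff K can already reach S.
Explore from K: no path reaches S. The graph stays acyclic.

No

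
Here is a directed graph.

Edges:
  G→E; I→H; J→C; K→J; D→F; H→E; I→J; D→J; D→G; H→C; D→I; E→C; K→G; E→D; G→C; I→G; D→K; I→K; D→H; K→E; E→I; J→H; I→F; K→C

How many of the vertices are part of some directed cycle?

7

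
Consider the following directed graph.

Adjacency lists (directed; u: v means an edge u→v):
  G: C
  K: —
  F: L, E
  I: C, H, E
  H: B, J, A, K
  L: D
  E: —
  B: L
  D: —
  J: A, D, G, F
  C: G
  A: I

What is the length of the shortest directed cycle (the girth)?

2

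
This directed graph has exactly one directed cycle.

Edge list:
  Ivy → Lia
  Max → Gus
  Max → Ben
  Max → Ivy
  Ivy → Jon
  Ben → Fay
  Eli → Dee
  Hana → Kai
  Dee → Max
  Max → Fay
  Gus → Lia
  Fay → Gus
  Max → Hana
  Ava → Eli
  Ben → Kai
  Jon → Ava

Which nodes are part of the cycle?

Ava, Dee, Eli, Ivy, Jon, Max

DFS with gray/black marking from Dee:
Dee gray
  Max gray
    Fay gray
      Gus gray
        Lia gray
        Lia black
      Gus black
    Fay black
    Ben gray
      Kai gray
      Kai black
      Ben→Fay: Fay black — skip
    Ben black
    Max→Gus: Gus black — skip
    Ivy gray
      Jon gray
        Ava gray
          Eli gray
            Eli→Dee: Dee is gray → back edge
Back edge closes the cycle Dee → Max → Ivy → Jon → Ava → Eli → Dee; its vertices are {Ava, Dee, Eli, Ivy, Jon, Max}.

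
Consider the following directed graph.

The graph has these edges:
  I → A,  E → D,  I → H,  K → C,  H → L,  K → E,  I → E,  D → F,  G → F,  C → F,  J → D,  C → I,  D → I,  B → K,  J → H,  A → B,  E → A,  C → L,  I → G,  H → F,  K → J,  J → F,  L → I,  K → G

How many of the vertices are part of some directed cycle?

10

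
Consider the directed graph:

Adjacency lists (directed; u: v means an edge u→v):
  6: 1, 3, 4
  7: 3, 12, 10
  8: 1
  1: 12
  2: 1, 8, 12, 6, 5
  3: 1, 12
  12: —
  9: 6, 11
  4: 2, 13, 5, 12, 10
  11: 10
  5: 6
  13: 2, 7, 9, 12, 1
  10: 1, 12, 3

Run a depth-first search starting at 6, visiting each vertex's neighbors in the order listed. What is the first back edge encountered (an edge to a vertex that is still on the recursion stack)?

2→6

DFS from 6 (visiting each vertex's neighbors in the order listed); mark gray on enter, black on exit:
6 gray
  1 gray
    12 gray
    12 black
  1 black
  3 gray
    3→1: 1 black — skip
    3→12: 12 black — skip
  3 black
  4 gray
    2 gray
      2→1: 1 black — skip
      8 gray
        8→1: 1 black — skip
      8 black
      2→12: 12 black — skip
      2→6: 6 is gray → back edge
First back edge: 2 → 6.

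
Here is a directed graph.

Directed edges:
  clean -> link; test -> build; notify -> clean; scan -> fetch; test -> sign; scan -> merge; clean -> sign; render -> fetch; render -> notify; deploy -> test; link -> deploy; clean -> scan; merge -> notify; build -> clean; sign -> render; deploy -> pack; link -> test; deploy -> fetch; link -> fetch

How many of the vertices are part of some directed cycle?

10

A vertex is on a directed cycle iff it belongs to a strongly connected component of size ≥ 2 (or has a self-loop).
The vertices on cycles are {link, scan, sign, test, build, clean, merge, deploy, notify, render} — 10 in total.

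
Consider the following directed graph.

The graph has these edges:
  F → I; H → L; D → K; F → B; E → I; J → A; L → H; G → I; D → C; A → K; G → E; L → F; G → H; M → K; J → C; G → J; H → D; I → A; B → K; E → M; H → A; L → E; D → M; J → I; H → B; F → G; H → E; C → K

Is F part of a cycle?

Yes

F is on a cycle iff F can reach itself via ≥1 edge.
F → G → H → L → F — yes.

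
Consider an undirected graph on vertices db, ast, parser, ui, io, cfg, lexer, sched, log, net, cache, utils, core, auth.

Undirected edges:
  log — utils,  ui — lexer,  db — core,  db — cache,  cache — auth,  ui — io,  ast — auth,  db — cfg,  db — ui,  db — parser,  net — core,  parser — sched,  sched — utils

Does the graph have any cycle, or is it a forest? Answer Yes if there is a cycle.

No

DFS, tracking each vertex's parent; an edge to a visited non-parent vertex closes a cycle.
Start from auth:
visit auth (parent –)
  visit ast (parent auth)
    ast–auth: parent, skip
  visit cache (parent auth)
    visit db (parent cache)
      db–cache: parent, skip
      visit ui (parent db)
        visit io (parent ui)
          io–ui: parent, skip
        visit lexer (parent ui)
          lexer–ui: parent, skip
        ui–db: parent, skip
      visit cfg (parent db)
        cfg–db: parent, skip
      visit parser (parent db)
        parser–db: parent, skip
        visit sched (parent parser)
          visit utils (parent sched)
            utils–sched: parent, skip
            visit log (parent utils)
              log–utils: parent, skip
          sched–parser: parent, skip
      visit core (parent db)
        core–db: parent, skip
        visit net (parent core)
          net–core: parent, skip
    cache–auth: parent, skip
No non-parent visited neighbor found — the graph is a forest.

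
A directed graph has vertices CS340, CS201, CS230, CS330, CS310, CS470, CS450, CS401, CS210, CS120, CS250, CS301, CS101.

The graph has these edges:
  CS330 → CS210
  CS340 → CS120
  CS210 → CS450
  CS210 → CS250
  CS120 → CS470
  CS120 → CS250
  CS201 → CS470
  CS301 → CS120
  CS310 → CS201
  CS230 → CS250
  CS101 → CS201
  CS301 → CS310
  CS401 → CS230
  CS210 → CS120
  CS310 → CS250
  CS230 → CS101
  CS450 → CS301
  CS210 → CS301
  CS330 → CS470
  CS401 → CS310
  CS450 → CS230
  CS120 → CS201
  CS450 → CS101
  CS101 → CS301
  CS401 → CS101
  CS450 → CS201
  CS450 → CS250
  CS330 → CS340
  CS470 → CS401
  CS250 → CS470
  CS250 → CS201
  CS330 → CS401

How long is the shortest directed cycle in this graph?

For each vertex v, BFS finds the shortest path from v back to v.
The shortest such closed walk is CS401 → CS230 → CS250 → CS470 → CS401, length 4.

4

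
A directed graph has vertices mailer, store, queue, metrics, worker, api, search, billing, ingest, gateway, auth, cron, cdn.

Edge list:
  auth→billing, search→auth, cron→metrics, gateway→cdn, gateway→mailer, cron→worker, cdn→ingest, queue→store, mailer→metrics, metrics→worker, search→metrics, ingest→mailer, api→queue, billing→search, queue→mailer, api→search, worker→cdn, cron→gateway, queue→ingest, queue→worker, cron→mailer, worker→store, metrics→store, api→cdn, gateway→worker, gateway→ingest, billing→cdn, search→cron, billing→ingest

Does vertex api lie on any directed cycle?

No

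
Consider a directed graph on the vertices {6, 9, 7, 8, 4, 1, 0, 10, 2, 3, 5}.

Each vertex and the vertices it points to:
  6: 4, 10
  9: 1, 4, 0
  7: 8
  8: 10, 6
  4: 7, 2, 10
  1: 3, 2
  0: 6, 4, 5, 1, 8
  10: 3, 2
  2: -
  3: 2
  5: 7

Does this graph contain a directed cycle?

Yes

DFS with white/gray/black marking, starting from 0:
0 gray
  6 gray
    4 gray
      7 gray
        8 gray
          10 gray
            3 gray
              2 gray
              2 black
            3 black
            10→2: 2 black — skip
          10 black
          8→6: 6 is gray → back edge
Back edge found, so a cycle exists: 6 → 4 → 7 → 8 → 6.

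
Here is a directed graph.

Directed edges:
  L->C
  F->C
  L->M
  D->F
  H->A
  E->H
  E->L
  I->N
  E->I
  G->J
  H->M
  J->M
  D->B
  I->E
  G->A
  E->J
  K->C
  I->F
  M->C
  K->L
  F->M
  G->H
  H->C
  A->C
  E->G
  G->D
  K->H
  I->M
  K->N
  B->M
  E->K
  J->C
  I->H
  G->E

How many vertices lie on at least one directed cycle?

3

A vertex is on a directed cycle iff it belongs to a strongly connected component of size ≥ 2 (or has a self-loop).
The vertices on cycles are {E, G, I} — 3 in total.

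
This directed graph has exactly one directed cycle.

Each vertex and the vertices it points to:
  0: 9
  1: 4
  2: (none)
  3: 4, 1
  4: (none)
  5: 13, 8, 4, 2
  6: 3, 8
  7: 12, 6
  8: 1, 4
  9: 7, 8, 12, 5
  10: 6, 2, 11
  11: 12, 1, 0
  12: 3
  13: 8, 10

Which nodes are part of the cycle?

0, 5, 9, 10, 11, 13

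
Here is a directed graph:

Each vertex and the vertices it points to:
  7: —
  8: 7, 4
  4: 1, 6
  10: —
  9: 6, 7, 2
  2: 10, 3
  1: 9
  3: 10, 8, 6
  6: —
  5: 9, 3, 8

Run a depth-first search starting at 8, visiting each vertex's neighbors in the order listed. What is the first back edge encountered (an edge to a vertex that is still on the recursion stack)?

3→8

DFS from 8 (visiting each vertex's neighbors in the order listed); mark gray on enter, black on exit:
8 gray
  7 gray
  7 black
  4 gray
    1 gray
      9 gray
        6 gray
        6 black
        9→7: 7 black — skip
        2 gray
          10 gray
          10 black
          3 gray
            3→10: 10 black — skip
            3→8: 8 is gray → back edge
First back edge: 3 → 8.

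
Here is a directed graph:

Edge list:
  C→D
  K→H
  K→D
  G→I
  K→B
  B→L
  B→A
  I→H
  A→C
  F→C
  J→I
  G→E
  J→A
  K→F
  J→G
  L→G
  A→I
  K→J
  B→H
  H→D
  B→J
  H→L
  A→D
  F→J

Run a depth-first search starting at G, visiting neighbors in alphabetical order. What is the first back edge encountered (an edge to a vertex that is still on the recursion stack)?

L→G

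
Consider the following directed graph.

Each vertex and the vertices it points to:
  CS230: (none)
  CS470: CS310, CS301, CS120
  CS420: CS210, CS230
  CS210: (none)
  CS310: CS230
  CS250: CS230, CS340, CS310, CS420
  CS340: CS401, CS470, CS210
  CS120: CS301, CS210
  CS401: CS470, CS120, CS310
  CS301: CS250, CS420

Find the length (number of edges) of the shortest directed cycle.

4

For each vertex v, BFS finds the shortest path from v back to v.
The shortest such closed walk is CS250 → CS340 → CS470 → CS301 → CS250, length 4.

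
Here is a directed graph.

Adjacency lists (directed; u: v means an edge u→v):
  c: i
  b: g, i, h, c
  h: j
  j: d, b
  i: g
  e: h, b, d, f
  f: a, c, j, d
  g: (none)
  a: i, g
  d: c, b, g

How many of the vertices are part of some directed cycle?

4

A vertex is on a directed cycle iff it belongs to a strongly connected component of size ≥ 2 (or has a self-loop).
The vertices on cycles are {b, d, h, j} — 4 in total.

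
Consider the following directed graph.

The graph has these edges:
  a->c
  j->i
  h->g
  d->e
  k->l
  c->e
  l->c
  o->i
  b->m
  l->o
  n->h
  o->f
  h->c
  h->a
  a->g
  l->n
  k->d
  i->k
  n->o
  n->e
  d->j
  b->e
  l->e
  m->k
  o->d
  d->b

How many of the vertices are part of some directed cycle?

A vertex is on a directed cycle iff it belongs to a strongly connected component of size ≥ 2 (or has a self-loop).
The vertices on cycles are {b, d, i, j, k, l, m, n, o} — 9 in total.

9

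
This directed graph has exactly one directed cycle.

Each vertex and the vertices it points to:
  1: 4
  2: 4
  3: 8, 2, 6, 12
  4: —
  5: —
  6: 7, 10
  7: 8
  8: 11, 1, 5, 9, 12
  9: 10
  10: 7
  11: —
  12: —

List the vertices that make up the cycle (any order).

7, 8, 9, 10

DFS with gray/black marking from 8:
8 gray
  11 gray
  11 black
  1 gray
    4 gray
    4 black
  1 black
  5 gray
  5 black
  9 gray
    10 gray
      7 gray
        7→8: 8 is gray → back edge
Back edge closes the cycle 8 → 9 → 10 → 7 → 8; its vertices are {7, 8, 9, 10}.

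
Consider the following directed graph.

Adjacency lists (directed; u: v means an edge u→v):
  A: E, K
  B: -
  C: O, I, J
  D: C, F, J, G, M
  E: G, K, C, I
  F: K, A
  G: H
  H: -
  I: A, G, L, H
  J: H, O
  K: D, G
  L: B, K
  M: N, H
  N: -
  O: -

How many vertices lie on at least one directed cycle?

8

A vertex is on a directed cycle iff it belongs to a strongly connected component of size ≥ 2 (or has a self-loop).
The vertices on cycles are {A, C, D, E, F, I, K, L} — 8 in total.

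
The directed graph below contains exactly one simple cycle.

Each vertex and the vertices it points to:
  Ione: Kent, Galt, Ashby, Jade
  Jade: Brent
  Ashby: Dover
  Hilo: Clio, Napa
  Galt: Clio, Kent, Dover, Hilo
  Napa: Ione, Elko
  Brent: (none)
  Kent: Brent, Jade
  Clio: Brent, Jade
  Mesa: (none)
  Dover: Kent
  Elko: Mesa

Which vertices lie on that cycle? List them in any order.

DFS with gray/black marking from Hilo:
Hilo gray
  Clio gray
    Brent gray
    Brent black
    Jade gray
      Jade→Brent: Brent black — skip
    Jade black
  Clio black
  Napa gray
    Ione gray
      Kent gray
        Kent→Brent: Brent black — skip
        Kent→Jade: Jade black — skip
      Kent black
      Galt gray
        Galt→Clio: Clio black — skip
        Galt→Kent: Kent black — skip
        Dover gray
          Dover→Kent: Kent black — skip
        Dover black
        Galt→Hilo: Hilo is gray → back edge
Back edge closes the cycle Hilo → Napa → Ione → Galt → Hilo; its vertices are {Galt, Hilo, Ione, Napa}.

Galt, Hilo, Ione, Napa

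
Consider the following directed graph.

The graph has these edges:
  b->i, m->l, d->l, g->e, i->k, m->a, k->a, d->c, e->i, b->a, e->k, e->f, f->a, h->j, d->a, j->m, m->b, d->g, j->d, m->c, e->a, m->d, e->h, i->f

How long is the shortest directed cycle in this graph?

For each vertex v, BFS finds the shortest path from v back to v.
The shortest such closed walk is h → j → d → g → e → h, length 5.

5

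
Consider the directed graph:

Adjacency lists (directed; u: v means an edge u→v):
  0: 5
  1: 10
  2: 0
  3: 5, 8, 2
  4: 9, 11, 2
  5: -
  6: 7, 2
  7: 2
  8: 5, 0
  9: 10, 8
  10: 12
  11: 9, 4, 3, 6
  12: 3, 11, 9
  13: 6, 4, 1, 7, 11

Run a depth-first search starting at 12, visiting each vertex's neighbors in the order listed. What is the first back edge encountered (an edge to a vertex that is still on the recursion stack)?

DFS from 12 (visiting each vertex's neighbors in the order listed); mark gray on enter, black on exit:
12 gray
  3 gray
    5 gray
    5 black
    8 gray
      8→5: 5 black — skip
      0 gray
        0→5: 5 black — skip
      0 black
    8 black
    2 gray
      2→0: 0 black — skip
    2 black
  3 black
  11 gray
    9 gray
      10 gray
        10→12: 12 is gray → back edge
First back edge: 10 → 12.

10->12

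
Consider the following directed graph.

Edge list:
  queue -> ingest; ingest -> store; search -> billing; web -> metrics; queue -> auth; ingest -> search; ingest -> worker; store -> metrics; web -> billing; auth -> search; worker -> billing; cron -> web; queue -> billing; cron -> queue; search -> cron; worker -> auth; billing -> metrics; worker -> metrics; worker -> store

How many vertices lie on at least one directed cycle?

A vertex is on a directed cycle iff it belongs to a strongly connected component of size ≥ 2 (or has a self-loop).
The vertices on cycles are {auth, cron, queue, ingest, search, worker} — 6 in total.

6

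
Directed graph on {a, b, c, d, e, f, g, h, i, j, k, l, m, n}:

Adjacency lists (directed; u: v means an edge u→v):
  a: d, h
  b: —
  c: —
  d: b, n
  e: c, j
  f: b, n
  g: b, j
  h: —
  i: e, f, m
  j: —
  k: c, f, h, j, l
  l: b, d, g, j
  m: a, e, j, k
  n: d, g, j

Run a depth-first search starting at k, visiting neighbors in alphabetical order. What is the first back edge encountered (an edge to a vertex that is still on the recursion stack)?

DFS from k (visiting neighbors in alphabetical order); mark gray on enter, black on exit:
k gray
  c gray
  c black
  f gray
    b gray
    b black
    n gray
      d gray
        d→b: b black — skip
        d→n: n is gray → back edge
First back edge: d → n.

d->n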